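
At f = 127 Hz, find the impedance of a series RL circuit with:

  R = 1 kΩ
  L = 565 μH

Step 1 — Angular frequency: ω = 2π·f = 2π·127 = 798 rad/s.
Step 2 — Component impedances:
  R: Z = R = 1000 Ω
  L: Z = jωL = j·798·0.000565 = 0 + j0.4508 Ω
Step 3 — Series combination: Z_total = R + L = 1000 + j0.4508 Ω = 1000∠0.0° Ω.

Z = 1000 + j0.4508 Ω = 1000∠0.0° Ω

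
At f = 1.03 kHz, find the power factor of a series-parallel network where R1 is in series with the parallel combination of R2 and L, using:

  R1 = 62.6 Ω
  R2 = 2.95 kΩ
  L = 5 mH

Step 1 — Angular frequency: ω = 2π·f = 2π·1030 = 6472 rad/s.
Step 2 — Component impedances:
  R1: Z = R = 62.6 Ω
  R2: Z = R = 2950 Ω
  L: Z = jωL = j·6472·0.005 = 0 + j32.36 Ω
Step 3 — Parallel branch: R2 || L = 1/(1/R2 + 1/L) = 0.3549 + j32.35 Ω.
Step 4 — Series with R1: Z_total = R1 + (R2 || L) = 62.95 + j32.35 Ω = 70.78∠27.2° Ω.
Step 5 — Power factor: PF = cos(φ) = Re(Z)/|Z| = 62.95/70.78 = 0.8894.
Step 6 — Type: Im(Z) = 32.35 ⇒ lagging (phase φ = 27.2°).

PF = 0.8894 (lagging, φ = 27.2°)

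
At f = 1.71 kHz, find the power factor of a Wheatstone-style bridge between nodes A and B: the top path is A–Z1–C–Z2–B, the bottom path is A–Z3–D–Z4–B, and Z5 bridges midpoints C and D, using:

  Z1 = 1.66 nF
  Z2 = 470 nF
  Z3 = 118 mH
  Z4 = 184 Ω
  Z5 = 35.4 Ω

Step 1 — Angular frequency: ω = 2π·f = 2π·1710 = 1.074e+04 rad/s.
Step 2 — Component impedances:
  Z1: Z = 1/(jωC) = -j/(ω·C) = 0 - j5.607e+04 Ω
  Z2: Z = 1/(jωC) = -j/(ω·C) = 0 - j198 Ω
  Z3: Z = jωL = j·1.074e+04·0.118 = 0 + j1268 Ω
  Z4: Z = R = 184 Ω
  Z5: Z = R = 35.4 Ω
Step 3 — Bridge requires nodal analysis (the Z5 bridge couples midpoints C and D, so the two paths cannot be reduced to a simple series/parallel combination). Setting node B to ground and injecting 1 A at node A, the 3-node admittance system at A, C, D solves to V_A = Z_AB = 99.75 + j1221 Ω = 1225∠85.3° Ω.
Step 4 — Power factor: PF = cos(φ) = Re(Z)/|Z| = 99.747/1225.1 = 0.08142.
Step 5 — Type: Im(Z) = 1221 ⇒ lagging (phase φ = 85.3°).

PF = 0.08142 (lagging, φ = 85.3°)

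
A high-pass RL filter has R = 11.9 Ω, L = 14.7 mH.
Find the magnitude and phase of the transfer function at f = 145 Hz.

Step 1 — Angular frequency: ω = 2π·145 = 911.1 rad/s.
Step 2 — Transfer function: H(jω) = jωL/(R + jωL).
Step 3 — Numerator jωL = j·13.39; denominator R + jωL = 11.9 + j13.39.
Step 4 — H = 0.5588 + j0.4965.
Step 5 — Magnitude: |H| = 0.7475 (-2.5 dB); phase: φ = 41.6°.

|H| = 0.7475 (-2.5 dB), φ = 41.6°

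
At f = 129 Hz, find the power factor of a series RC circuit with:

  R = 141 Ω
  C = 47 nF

Step 1 — Angular frequency: ω = 2π·f = 2π·129 = 810.5 rad/s.
Step 2 — Component impedances:
  R: Z = R = 141 Ω
  C: Z = 1/(jωC) = -j/(ω·C) = 0 - j2.625e+04 Ω
Step 3 — Series combination: Z_total = R + C = 141 - j2.625e+04 Ω = 2.625e+04∠-89.7° Ω.
Step 4 — Power factor: PF = cos(φ) = Re(Z)/|Z| = 141/2.625e+04 = 0.005371.
Step 5 — Type: Im(Z) = -2.625e+04 ⇒ leading (phase φ = -89.7°).

PF = 0.005371 (leading, φ = -89.7°)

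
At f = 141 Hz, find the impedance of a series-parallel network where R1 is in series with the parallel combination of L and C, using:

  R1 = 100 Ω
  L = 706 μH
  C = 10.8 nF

Step 1 — Angular frequency: ω = 2π·f = 2π·141 = 885.9 rad/s.
Step 2 — Component impedances:
  R1: Z = R = 100 Ω
  L: Z = jωL = j·885.9·0.000706 = 0 + j0.6255 Ω
  C: Z = 1/(jωC) = -j/(ω·C) = 0 - j1.045e+05 Ω
Step 3 — Parallel branch: L || C = 1/(1/L + 1/C) = 0 + j0.6255 Ω.
Step 4 — Series with R1: Z_total = R1 + (L || C) = 100 + j0.6255 Ω = 100∠0.4° Ω.

Z = 100 + j0.6255 Ω = 100∠0.4° Ω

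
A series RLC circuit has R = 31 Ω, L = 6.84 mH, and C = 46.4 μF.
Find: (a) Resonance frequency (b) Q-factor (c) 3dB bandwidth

Step 1 — Resonance: ω₀ = 1/√(LC) = 1/√(0.00684·4.64e-05) = 1775 rad/s.
Step 2 — f₀ = ω₀/(2π) = 282.5 Hz.
Step 3 — Series Q: Q = ω₀L/R = 1775·0.00684/31 = 0.3917.
Step 4 — Bandwidth: Δω = ω₀/Q = 4532 rad/s; BW = Δω/(2π) = 721.3 Hz.

(a) f₀ = 282.5 Hz  (b) Q = 0.3917  (c) BW = 721.3 Hz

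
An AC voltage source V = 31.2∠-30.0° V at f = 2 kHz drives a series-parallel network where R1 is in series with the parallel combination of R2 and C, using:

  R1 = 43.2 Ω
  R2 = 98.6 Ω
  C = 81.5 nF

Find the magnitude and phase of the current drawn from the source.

Step 1 — Angular frequency: ω = 2π·f = 2π·2000 = 1.257e+04 rad/s.
Step 2 — Component impedances:
  R1: Z = R = 43.2 Ω
  R2: Z = R = 98.6 Ω
  C: Z = 1/(jωC) = -j/(ω·C) = 0 - j976.4 Ω
Step 3 — Parallel branch: R2 || C = 1/(1/R2 + 1/C) = 97.6 - j9.856 Ω.
Step 4 — Series with R1: Z_total = R1 + (R2 || C) = 140.8 - j9.856 Ω = 141.1∠-4.0° Ω.
Step 5 — Source phasor: V = 31.2∠-30.0° V = 27.02 - j15.6 V.
Step 6 — Ohm's law: I = V / Z_total = (27.02 - j15.6) / (140.8 - j9.856) = 0.1987 - j0.09688 A.
Step 7 — Convert to polar: |I| = 0.221 A, ∠I = -26.0°.

I = 0.221∠-26.0° A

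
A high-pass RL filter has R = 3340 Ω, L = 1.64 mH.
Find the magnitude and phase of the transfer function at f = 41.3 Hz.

Step 1 — Angular frequency: ω = 2π·41.3 = 259.5 rad/s.
Step 2 — Transfer function: H(jω) = jωL/(R + jωL).
Step 3 — Numerator jωL = j·0.4256; denominator R + jωL = 3340 + j0.4256.
Step 4 — H = 1.624e-08 + j0.0001274.
Step 5 — Magnitude: |H| = 0.0001274 (-77.9 dB); phase: φ = 90.0°.

|H| = 0.0001274 (-77.9 dB), φ = 90.0°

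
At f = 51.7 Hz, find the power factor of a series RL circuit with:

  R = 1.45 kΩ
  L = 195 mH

Step 1 — Angular frequency: ω = 2π·f = 2π·51.7 = 324.8 rad/s.
Step 2 — Component impedances:
  R: Z = R = 1450 Ω
  L: Z = jωL = j·324.8·0.195 = 0 + j63.34 Ω
Step 3 — Series combination: Z_total = R + L = 1450 + j63.34 Ω = 1451∠2.5° Ω.
Step 4 — Power factor: PF = cos(φ) = Re(Z)/|Z| = 1450/1451.4 = 0.999.
Step 5 — Type: Im(Z) = 63.34 ⇒ lagging (phase φ = 2.5°).

PF = 0.999 (lagging, φ = 2.5°)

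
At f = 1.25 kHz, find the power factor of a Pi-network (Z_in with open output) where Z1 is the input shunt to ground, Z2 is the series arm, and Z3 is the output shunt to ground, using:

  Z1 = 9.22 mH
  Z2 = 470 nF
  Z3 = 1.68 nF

Step 1 — Angular frequency: ω = 2π·f = 2π·1250 = 7854 rad/s.
Step 2 — Component impedances:
  Z1: Z = jωL = j·7854·0.00922 = 0 + j72.41 Ω
  Z2: Z = 1/(jωC) = -j/(ω·C) = 0 - j270.9 Ω
  Z3: Z = 1/(jωC) = -j/(ω·C) = 0 - j7.579e+04 Ω
Step 3 — With open output, the series arm Z2 and the output shunt Z3 appear in series to ground: Z2 + Z3 = 0 - j7.606e+04 Ω.
Step 4 — Parallel with input shunt Z1: Z_in = Z1 || (Z2 + Z3) = 0 + j72.48 Ω = 72.48∠90.0° Ω.
Step 5 — Power factor: PF = cos(φ) = Re(Z)/|Z| = -0/72.48 = -0.
Step 6 — Type: Im(Z) = 72.48 ⇒ lagging (phase φ = 90.0°).

PF = -0 (lagging, φ = 90.0°)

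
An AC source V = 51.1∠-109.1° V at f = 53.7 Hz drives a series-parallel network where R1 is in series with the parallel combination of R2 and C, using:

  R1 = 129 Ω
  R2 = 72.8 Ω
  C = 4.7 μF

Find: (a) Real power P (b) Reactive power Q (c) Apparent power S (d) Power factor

Step 1 — Angular frequency: ω = 2π·f = 2π·53.7 = 337.4 rad/s.
Step 2 — Component impedances:
  R1: Z = R = 129 Ω
  R2: Z = R = 72.8 Ω
  C: Z = 1/(jωC) = -j/(ω·C) = 0 - j630.6 Ω
Step 3 — Parallel branch: R2 || C = 1/(1/R2 + 1/C) = 71.84 - j8.294 Ω.
Step 4 — Series with R1: Z_total = R1 + (R2 || C) = 200.8 - j8.294 Ω = 201∠-2.4° Ω.
Step 5 — Source phasor: V = 51.1∠-109.1° V = -16.72 - j48.29 V.
Step 6 — Current: I = V / Z = -0.0732 - j0.2434 A = 0.2542∠-106.7° A.
Step 7 — Complex power: S = V·I* = 12.98 - j0.536 VA.
Step 8 — Real power: P = Re(S) = 12.98 W.
Step 9 — Reactive power: Q = Im(S) = -0.536 VAR.
Step 10 — Apparent power: |S| = 12.99 VA.
Step 11 — Power factor: PF = P/|S| = 0.9991 (leading).

(a) P = 12.98 W  (b) Q = -0.536 VAR  (c) S = 12.99 VA  (d) PF = 0.9991 (leading)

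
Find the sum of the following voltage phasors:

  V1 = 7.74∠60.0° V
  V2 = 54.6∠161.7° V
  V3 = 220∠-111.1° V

Step 1 — Convert each phasor to rectangular form:
  V1 = 7.74·(cos(60.0°) + j·sin(60.0°)) = 3.87 + j6.703 V
  V2 = 54.6·(cos(161.7°) + j·sin(161.7°)) = -51.84 + j17.14 V
  V3 = 220·(cos(-111.1°) + j·sin(-111.1°)) = -79.2 - j205.2 V
Step 2 — Sum components: V_total = -127.2 - j181.4 V.
Step 3 — Convert to polar: |V_total| = 221.5 V, ∠V_total = -125.0°.

V_total = 221.5∠-125.0° V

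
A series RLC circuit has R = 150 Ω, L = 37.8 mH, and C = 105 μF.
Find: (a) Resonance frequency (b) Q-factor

Step 1 — Resonance condition Im(Z)=0 gives ω₀ = 1/√(LC).
Step 2 — ω₀ = 1/√(0.0378·0.000105) = 501.9 rad/s.
Step 3 — f₀ = ω₀/(2π) = 79.89 Hz.
Step 4 — Series Q: Q = ω₀L/R = 501.9·0.0378/150 = 0.1265.

(a) f₀ = 79.89 Hz  (b) Q = 0.1265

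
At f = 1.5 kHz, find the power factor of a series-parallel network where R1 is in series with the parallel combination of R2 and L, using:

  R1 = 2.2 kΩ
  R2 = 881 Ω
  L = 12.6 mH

Step 1 — Angular frequency: ω = 2π·f = 2π·1500 = 9425 rad/s.
Step 2 — Component impedances:
  R1: Z = R = 2200 Ω
  R2: Z = R = 881 Ω
  L: Z = jωL = j·9425·0.0126 = 0 + j118.8 Ω
Step 3 — Parallel branch: R2 || L = 1/(1/R2 + 1/L) = 15.72 + j116.6 Ω.
Step 4 — Series with R1: Z_total = R1 + (R2 || L) = 2216 + j116.6 Ω = 2219∠3.0° Ω.
Step 5 — Power factor: PF = cos(φ) = Re(Z)/|Z| = 2216/2219 = 0.9986.
Step 6 — Type: Im(Z) = 116.6 ⇒ lagging (phase φ = 3.0°).

PF = 0.9986 (lagging, φ = 3.0°)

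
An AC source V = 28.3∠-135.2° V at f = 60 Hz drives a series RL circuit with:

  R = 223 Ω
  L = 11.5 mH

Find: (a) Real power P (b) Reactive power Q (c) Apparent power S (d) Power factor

Step 1 — Angular frequency: ω = 2π·f = 2π·60 = 377 rad/s.
Step 2 — Component impedances:
  R: Z = R = 223 Ω
  L: Z = jωL = j·377·0.0115 = 0 + j4.335 Ω
Step 3 — Series combination: Z_total = R + L = 223 + j4.335 Ω = 223∠1.1° Ω.
Step 4 — Source phasor: V = 28.3∠-135.2° V = -20.08 - j19.94 V.
Step 5 — Current: I = V / Z = -0.09175 - j0.08764 A = 0.1269∠-136.3° A.
Step 6 — Complex power: S = V·I* = 3.59 + j0.0698 VA.
Step 7 — Real power: P = Re(S) = 3.59 W.
Step 8 — Reactive power: Q = Im(S) = 0.0698 VAR.
Step 9 — Apparent power: |S| = 3.591 VA.
Step 10 — Power factor: PF = P/|S| = 0.9998 (lagging).

(a) P = 3.59 W  (b) Q = 0.0698 VAR  (c) S = 3.591 VA  (d) PF = 0.9998 (lagging)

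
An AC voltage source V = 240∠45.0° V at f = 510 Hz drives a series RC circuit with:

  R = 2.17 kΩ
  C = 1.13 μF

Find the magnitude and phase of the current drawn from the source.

Step 1 — Angular frequency: ω = 2π·f = 2π·510 = 3204 rad/s.
Step 2 — Component impedances:
  R: Z = R = 2170 Ω
  C: Z = 1/(jωC) = -j/(ω·C) = 0 - j276.2 Ω
Step 3 — Series combination: Z_total = R + C = 2170 - j276.2 Ω = 2188∠-7.3° Ω.
Step 4 — Source phasor: V = 240∠45.0° V = 169.7 + j169.7 V.
Step 5 — Ohm's law: I = V / Z_total = (169.7 + j169.7) / (2170 - j276.2) = 0.06716 + j0.08675 A.
Step 6 — Convert to polar: |I| = 0.1097 A, ∠I = 52.3°.

I = 0.1097∠52.3° A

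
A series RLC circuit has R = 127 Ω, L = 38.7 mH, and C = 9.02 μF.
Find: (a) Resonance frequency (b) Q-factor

Step 1 — Resonance condition Im(Z)=0 gives ω₀ = 1/√(LC).
Step 2 — ω₀ = 1/√(0.0387·9.02e-06) = 1693 rad/s.
Step 3 — f₀ = ω₀/(2π) = 269.4 Hz.
Step 4 — Series Q: Q = ω₀L/R = 1693·0.0387/127 = 0.5158.

(a) f₀ = 269.4 Hz  (b) Q = 0.5158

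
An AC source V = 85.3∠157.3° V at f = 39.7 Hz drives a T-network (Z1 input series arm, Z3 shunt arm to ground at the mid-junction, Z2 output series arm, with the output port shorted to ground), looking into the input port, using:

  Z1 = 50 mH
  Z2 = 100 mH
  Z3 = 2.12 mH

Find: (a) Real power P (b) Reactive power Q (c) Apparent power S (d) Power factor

Step 1 — Angular frequency: ω = 2π·f = 2π·39.7 = 249.4 rad/s.
Step 2 — Component impedances:
  Z1: Z = jωL = j·249.4·0.05 = 0 + j12.47 Ω
  Z2: Z = jωL = j·249.4·0.1 = 0 + j24.94 Ω
  Z3: Z = jωL = j·249.4·0.00212 = 0 + j0.5288 Ω
Step 3 — With the output port shorted to ground, the output series arm Z2 runs from the junction to ground; the shunt arm Z3 also runs from the junction to ground. They appear in parallel: Z3 || Z2 = 0 + j0.5178 Ω.
Step 4 — Series with input arm Z1: Z_in = Z1 + (Z3 || Z2) = 0 + j12.99 Ω = 12.99∠90.0° Ω.
Step 5 — Source phasor: V = 85.3∠157.3° V = -78.69 + j32.92 V.
Step 6 — Current: I = V / Z = 2.534 + j6.058 A = 6.567∠67.3° A.
Step 7 — Complex power: S = V·I* = 0 + j560.1 VA.
Step 8 — Real power: P = Re(S) = 0 W.
Step 9 — Reactive power: Q = Im(S) = 560.1 VAR.
Step 10 — Apparent power: |S| = 560.1 VA.
Step 11 — Power factor: PF = P/|S| = 0 (lagging).

(a) P = 0 W  (b) Q = 560.1 VAR  (c) S = 560.1 VA  (d) PF = 0 (lagging)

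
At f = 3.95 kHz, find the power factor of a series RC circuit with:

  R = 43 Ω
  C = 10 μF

Step 1 — Angular frequency: ω = 2π·f = 2π·3950 = 2.482e+04 rad/s.
Step 2 — Component impedances:
  R: Z = R = 43 Ω
  C: Z = 1/(jωC) = -j/(ω·C) = 0 - j4.029 Ω
Step 3 — Series combination: Z_total = R + C = 43 - j4.029 Ω = 43.19∠-5.4° Ω.
Step 4 — Power factor: PF = cos(φ) = Re(Z)/|Z| = 43/43.19 = 0.9956.
Step 5 — Type: Im(Z) = -4.029 ⇒ leading (phase φ = -5.4°).

PF = 0.9956 (leading, φ = -5.4°)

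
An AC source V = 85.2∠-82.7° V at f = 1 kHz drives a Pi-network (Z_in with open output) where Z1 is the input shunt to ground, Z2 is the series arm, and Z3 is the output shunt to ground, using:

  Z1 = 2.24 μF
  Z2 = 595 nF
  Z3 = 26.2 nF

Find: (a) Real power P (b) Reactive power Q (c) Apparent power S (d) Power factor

Step 1 — Angular frequency: ω = 2π·f = 2π·1000 = 6283 rad/s.
Step 2 — Component impedances:
  Z1: Z = 1/(jωC) = -j/(ω·C) = 0 - j71.05 Ω
  Z2: Z = 1/(jωC) = -j/(ω·C) = 0 - j267.5 Ω
  Z3: Z = 1/(jωC) = -j/(ω·C) = 0 - j6075 Ω
Step 3 — With open output, the series arm Z2 and the output shunt Z3 appear in series to ground: Z2 + Z3 = 0 - j6342 Ω.
Step 4 — Parallel with input shunt Z1: Z_in = Z1 || (Z2 + Z3) = 0 - j70.26 Ω = 70.26∠-90.0° Ω.
Step 5 — Source phasor: V = 85.2∠-82.7° V = 10.83 - j84.51 V.
Step 6 — Current: I = V / Z = 1.203 + j0.1541 A = 1.213∠7.3° A.
Step 7 — Complex power: S = V·I* = 0 - j103.3 VA.
Step 8 — Real power: P = Re(S) = 0 W.
Step 9 — Reactive power: Q = Im(S) = -103.3 VAR.
Step 10 — Apparent power: |S| = 103.3 VA.
Step 11 — Power factor: PF = P/|S| = 0 (leading).

(a) P = 0 W  (b) Q = -103.3 VAR  (c) S = 103.3 VA  (d) PF = 0 (leading)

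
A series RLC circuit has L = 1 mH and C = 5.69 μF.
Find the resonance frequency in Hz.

Step 1 — Resonance condition Im(Z)=0 gives ω₀ = 1/√(LC).
Step 2 — ω₀ = 1/√(0.001·5.69e-06) = 1.326e+04 rad/s.
Step 3 — f₀ = ω₀/(2π) = 2110 Hz.

f₀ = 2110 Hz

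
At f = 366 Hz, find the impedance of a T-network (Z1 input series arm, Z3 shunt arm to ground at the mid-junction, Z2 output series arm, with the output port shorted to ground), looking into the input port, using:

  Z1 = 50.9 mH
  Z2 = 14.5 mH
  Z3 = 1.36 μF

Step 1 — Angular frequency: ω = 2π·f = 2π·366 = 2300 rad/s.
Step 2 — Component impedances:
  Z1: Z = jωL = j·2300·0.0509 = 0 + j117.1 Ω
  Z2: Z = jωL = j·2300·0.0145 = 0 + j33.34 Ω
  Z3: Z = 1/(jωC) = -j/(ω·C) = 0 - j319.7 Ω
Step 3 — With the output port shorted to ground, the output series arm Z2 runs from the junction to ground; the shunt arm Z3 also runs from the junction to ground. They appear in parallel: Z3 || Z2 = 0 + j37.23 Ω.
Step 4 — Series with input arm Z1: Z_in = Z1 + (Z3 || Z2) = 0 + j154.3 Ω = 154.3∠90.0° Ω.

Z = 0 + j154.3 Ω = 154.3∠90.0° Ω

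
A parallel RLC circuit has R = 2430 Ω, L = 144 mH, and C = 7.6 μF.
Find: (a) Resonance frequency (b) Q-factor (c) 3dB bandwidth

Step 1 — Resonance: ω₀ = 1/√(LC) = 1/√(0.144·7.6e-06) = 955.9 rad/s.
Step 2 — f₀ = ω₀/(2π) = 152.1 Hz.
Step 3 — Parallel Q: Q = R/(ω₀L) = 2430/(955.9·0.144) = 17.65.
Step 4 — Bandwidth: Δω = ω₀/Q = 54.15 rad/s; BW = Δω/(2π) = 8.618 Hz.

(a) f₀ = 152.1 Hz  (b) Q = 17.65  (c) BW = 8.618 Hz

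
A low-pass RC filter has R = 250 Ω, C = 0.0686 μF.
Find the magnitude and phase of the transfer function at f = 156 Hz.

Step 1 — Angular frequency: ω = 2π·156 = 980.2 rad/s.
Step 2 — Transfer function: H(jω) = 1/(1 + jωRC).
Step 3 — Denominator: 1 + jωRC = 1 + j·980.2·250·6.86e-08 = 1 + j0.01681.
Step 4 — H = 0.9997 - j0.01681.
Step 5 — Magnitude: |H| = 0.9999 (-0.0 dB); phase: φ = -1.0°.

|H| = 0.9999 (-0.0 dB), φ = -1.0°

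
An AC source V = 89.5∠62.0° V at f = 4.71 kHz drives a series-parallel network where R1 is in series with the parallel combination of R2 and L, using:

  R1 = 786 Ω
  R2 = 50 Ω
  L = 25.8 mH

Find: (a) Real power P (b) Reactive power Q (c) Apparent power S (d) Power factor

Step 1 — Angular frequency: ω = 2π·f = 2π·4710 = 2.959e+04 rad/s.
Step 2 — Component impedances:
  R1: Z = R = 786 Ω
  R2: Z = R = 50 Ω
  L: Z = jωL = j·2.959e+04·0.0258 = 0 + j763.5 Ω
Step 3 — Parallel branch: R2 || L = 1/(1/R2 + 1/L) = 49.79 + j3.26 Ω.
Step 4 — Series with R1: Z_total = R1 + (R2 || L) = 835.8 + j3.26 Ω = 835.8∠0.2° Ω.
Step 5 — Source phasor: V = 89.5∠62.0° V = 42.02 + j79.02 V.
Step 6 — Current: I = V / Z = 0.05064 + j0.09435 A = 0.1071∠61.8° A.
Step 7 — Complex power: S = V·I* = 9.584 + j0.03739 VA.
Step 8 — Real power: P = Re(S) = 9.584 W.
Step 9 — Reactive power: Q = Im(S) = 0.03739 VAR.
Step 10 — Apparent power: |S| = 9.584 VA.
Step 11 — Power factor: PF = P/|S| = 1 (lagging).

(a) P = 9.584 W  (b) Q = 0.03739 VAR  (c) S = 9.584 VA  (d) PF = 1 (lagging)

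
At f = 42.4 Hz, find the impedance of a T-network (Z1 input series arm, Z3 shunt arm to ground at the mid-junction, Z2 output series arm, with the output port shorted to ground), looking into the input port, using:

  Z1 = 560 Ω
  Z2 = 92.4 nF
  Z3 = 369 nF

Step 1 — Angular frequency: ω = 2π·f = 2π·42.4 = 266.4 rad/s.
Step 2 — Component impedances:
  Z1: Z = R = 560 Ω
  Z2: Z = 1/(jωC) = -j/(ω·C) = 0 - j4.062e+04 Ω
  Z3: Z = 1/(jωC) = -j/(ω·C) = 0 - j1.017e+04 Ω
Step 3 — With the output port shorted to ground, the output series arm Z2 runs from the junction to ground; the shunt arm Z3 also runs from the junction to ground. They appear in parallel: Z3 || Z2 = 0 - j8135 Ω.
Step 4 — Series with input arm Z1: Z_in = Z1 + (Z3 || Z2) = 560 - j8135 Ω = 8155∠-86.1° Ω.

Z = 560 - j8135 Ω = 8155∠-86.1° Ω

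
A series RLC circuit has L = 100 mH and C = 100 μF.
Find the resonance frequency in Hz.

Step 1 — Resonance condition Im(Z)=0 gives ω₀ = 1/√(LC).
Step 2 — ω₀ = 1/√(0.1·0.0001) = 316.2 rad/s.
Step 3 — f₀ = ω₀/(2π) = 50.33 Hz.

f₀ = 50.33 Hz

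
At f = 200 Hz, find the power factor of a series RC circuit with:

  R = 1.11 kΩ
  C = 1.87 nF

Step 1 — Angular frequency: ω = 2π·f = 2π·200 = 1257 rad/s.
Step 2 — Component impedances:
  R: Z = R = 1110 Ω
  C: Z = 1/(jωC) = -j/(ω·C) = 0 - j4.255e+05 Ω
Step 3 — Series combination: Z_total = R + C = 1110 - j4.255e+05 Ω = 4.255e+05∠-89.9° Ω.
Step 4 — Power factor: PF = cos(φ) = Re(Z)/|Z| = 1110/4.2555e+05 = 0.002608.
Step 5 — Type: Im(Z) = -4.255e+05 ⇒ leading (phase φ = -89.9°).

PF = 0.002608 (leading, φ = -89.9°)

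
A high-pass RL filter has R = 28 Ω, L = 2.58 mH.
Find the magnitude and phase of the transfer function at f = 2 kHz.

Step 1 — Angular frequency: ω = 2π·2000 = 1.257e+04 rad/s.
Step 2 — Transfer function: H(jω) = jωL/(R + jωL).
Step 3 — Numerator jωL = j·32.42; denominator R + jωL = 28 + j32.42.
Step 4 — H = 0.5728 + j0.4947.
Step 5 — Magnitude: |H| = 0.7568 (-2.4 dB); phase: φ = 40.8°.

|H| = 0.7568 (-2.4 dB), φ = 40.8°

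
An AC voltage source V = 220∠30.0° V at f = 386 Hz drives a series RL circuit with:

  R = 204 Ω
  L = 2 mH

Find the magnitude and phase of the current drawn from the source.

Step 1 — Angular frequency: ω = 2π·f = 2π·386 = 2425 rad/s.
Step 2 — Component impedances:
  R: Z = R = 204 Ω
  L: Z = jωL = j·2425·0.002 = 0 + j4.851 Ω
Step 3 — Series combination: Z_total = R + L = 204 + j4.851 Ω = 204.1∠1.4° Ω.
Step 4 — Source phasor: V = 220∠30.0° V = 190.5 + j110 V.
Step 5 — Ohm's law: I = V / Z_total = (190.5 + j110) / (204 + j4.851) = 0.9462 + j0.5167 A.
Step 6 — Convert to polar: |I| = 1.078 A, ∠I = 28.6°.

I = 1.078∠28.6° A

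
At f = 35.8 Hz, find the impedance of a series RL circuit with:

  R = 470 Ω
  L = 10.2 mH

Step 1 — Angular frequency: ω = 2π·f = 2π·35.8 = 224.9 rad/s.
Step 2 — Component impedances:
  R: Z = R = 470 Ω
  L: Z = jωL = j·224.9·0.0102 = 0 + j2.294 Ω
Step 3 — Series combination: Z_total = R + L = 470 + j2.294 Ω = 470∠0.3° Ω.

Z = 470 + j2.294 Ω = 470∠0.3° Ω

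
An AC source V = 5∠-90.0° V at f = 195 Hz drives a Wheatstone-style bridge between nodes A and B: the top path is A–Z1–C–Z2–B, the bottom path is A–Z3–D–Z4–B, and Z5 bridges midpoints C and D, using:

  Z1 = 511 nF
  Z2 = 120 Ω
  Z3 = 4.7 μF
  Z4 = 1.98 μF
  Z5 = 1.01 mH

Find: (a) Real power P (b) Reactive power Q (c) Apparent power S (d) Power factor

Step 1 — Angular frequency: ω = 2π·f = 2π·195 = 1225 rad/s.
Step 2 — Component impedances:
  Z1: Z = 1/(jωC) = -j/(ω·C) = 0 - j1597 Ω
  Z2: Z = R = 120 Ω
  Z3: Z = 1/(jωC) = -j/(ω·C) = 0 - j173.7 Ω
  Z4: Z = 1/(jωC) = -j/(ω·C) = 0 - j412.2 Ω
  Z5: Z = jωL = j·1225·0.00101 = 0 + j1.237 Ω
Step 3 — Bridge requires nodal analysis (the Z5 bridge couples midpoints C and D, so the two paths cannot be reduced to a simple series/parallel combination). Setting node B to ground and injecting 1 A at node A, the 3-node admittance system at A, C, D solves to V_A = Z_AB = 111.2 - j188.1 Ω = 218.5∠-59.4° Ω.
Step 4 — Source phasor: V = 5∠-90.0° V = 0 - j5 V.
Step 5 — Current: I = V / Z = 0.0197 - j0.01165 A = 0.02289∠-30.6° A.
Step 6 — Complex power: S = V·I* = 0.05823 - j0.09851 VA.
Step 7 — Real power: P = Re(S) = 0.05823 W.
Step 8 — Reactive power: Q = Im(S) = -0.09851 VAR.
Step 9 — Apparent power: |S| = 0.1144 VA.
Step 10 — Power factor: PF = P/|S| = 0.5089 (leading).

(a) P = 0.05823 W  (b) Q = -0.09851 VAR  (c) S = 0.1144 VA  (d) PF = 0.5089 (leading)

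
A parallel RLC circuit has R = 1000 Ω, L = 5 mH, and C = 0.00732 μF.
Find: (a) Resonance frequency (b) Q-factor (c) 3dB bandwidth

Step 1 — Resonance: ω₀ = 1/√(LC) = 1/√(0.005·7.32e-09) = 1.653e+05 rad/s.
Step 2 — f₀ = ω₀/(2π) = 2.631e+04 Hz.
Step 3 — Parallel Q: Q = R/(ω₀L) = 1000/(1.653e+05·0.005) = 1.21.
Step 4 — Bandwidth: Δω = ω₀/Q = 1.366e+05 rad/s; BW = Δω/(2π) = 2.174e+04 Hz.

(a) f₀ = 2.631e+04 Hz  (b) Q = 1.21  (c) BW = 2.174e+04 Hz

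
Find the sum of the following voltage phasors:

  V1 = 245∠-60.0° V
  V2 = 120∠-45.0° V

Step 1 — Convert each phasor to rectangular form:
  V1 = 245·(cos(-60.0°) + j·sin(-60.0°)) = 122.5 - j212.2 V
  V2 = 120·(cos(-45.0°) + j·sin(-45.0°)) = 84.85 - j84.85 V
Step 2 — Sum components: V_total = 207.4 - j297 V.
Step 3 — Convert to polar: |V_total| = 362.2 V, ∠V_total = -55.1°.

V_total = 362.2∠-55.1° V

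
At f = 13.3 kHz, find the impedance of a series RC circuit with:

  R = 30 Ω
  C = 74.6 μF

Step 1 — Angular frequency: ω = 2π·f = 2π·1.33e+04 = 8.357e+04 rad/s.
Step 2 — Component impedances:
  R: Z = R = 30 Ω
  C: Z = 1/(jωC) = -j/(ω·C) = 0 - j0.1604 Ω
Step 3 — Series combination: Z_total = R + C = 30 - j0.1604 Ω = 30∠-0.3° Ω.

Z = 30 - j0.1604 Ω = 30∠-0.3° Ω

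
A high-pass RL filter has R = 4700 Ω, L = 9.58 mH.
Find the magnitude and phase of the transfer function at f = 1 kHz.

Step 1 — Angular frequency: ω = 2π·1000 = 6283 rad/s.
Step 2 — Transfer function: H(jω) = jωL/(R + jωL).
Step 3 — Numerator jωL = j·60.19; denominator R + jωL = 4700 + j60.19.
Step 4 — H = 0.000164 + j0.0128.
Step 5 — Magnitude: |H| = 0.01281 (-37.9 dB); phase: φ = 89.3°.

|H| = 0.01281 (-37.9 dB), φ = 89.3°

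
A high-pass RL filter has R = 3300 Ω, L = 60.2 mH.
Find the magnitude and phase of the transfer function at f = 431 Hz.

Step 1 — Angular frequency: ω = 2π·431 = 2708 rad/s.
Step 2 — Transfer function: H(jω) = jωL/(R + jωL).
Step 3 — Numerator jωL = j·163; denominator R + jωL = 3300 + j163.
Step 4 — H = 0.002435 + j0.04928.
Step 5 — Magnitude: |H| = 0.04934 (-26.1 dB); phase: φ = 87.2°.

|H| = 0.04934 (-26.1 dB), φ = 87.2°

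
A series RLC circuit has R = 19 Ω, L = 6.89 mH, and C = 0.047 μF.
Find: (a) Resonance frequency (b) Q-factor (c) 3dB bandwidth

Step 1 — Resonance condition Im(Z)=0 gives ω₀ = 1/√(LC).
Step 2 — ω₀ = 1/√(0.00689·4.7e-08) = 5.557e+04 rad/s.
Step 3 — f₀ = ω₀/(2π) = 8844 Hz.
Step 4 — Series Q: Q = ω₀L/R = 5.557e+04·0.00689/19 = 20.15.
Step 5 — 3dB bandwidth: Δω = ω₀/Q = 2758 rad/s; BW = Δω/(2π) = 438.9 Hz.

(a) f₀ = 8844 Hz  (b) Q = 20.15  (c) BW = 438.9 Hz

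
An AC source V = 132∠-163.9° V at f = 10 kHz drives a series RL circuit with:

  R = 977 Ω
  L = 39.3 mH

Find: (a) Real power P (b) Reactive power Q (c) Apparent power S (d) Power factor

Step 1 — Angular frequency: ω = 2π·f = 2π·1e+04 = 6.283e+04 rad/s.
Step 2 — Component impedances:
  R: Z = R = 977 Ω
  L: Z = jωL = j·6.283e+04·0.0393 = 0 + j2469 Ω
Step 3 — Series combination: Z_total = R + L = 977 + j2469 Ω = 2656∠68.4° Ω.
Step 4 — Source phasor: V = 132∠-163.9° V = -126.8 - j36.61 V.
Step 5 — Current: I = V / Z = -0.03039 + j0.03934 A = 0.04971∠127.7° A.
Step 6 — Complex power: S = V·I* = 2.414 + j6.101 VA.
Step 7 — Real power: P = Re(S) = 2.414 W.
Step 8 — Reactive power: Q = Im(S) = 6.101 VAR.
Step 9 — Apparent power: |S| = 6.561 VA.
Step 10 — Power factor: PF = P/|S| = 0.3679 (lagging).

(a) P = 2.414 W  (b) Q = 6.101 VAR  (c) S = 6.561 VA  (d) PF = 0.3679 (lagging)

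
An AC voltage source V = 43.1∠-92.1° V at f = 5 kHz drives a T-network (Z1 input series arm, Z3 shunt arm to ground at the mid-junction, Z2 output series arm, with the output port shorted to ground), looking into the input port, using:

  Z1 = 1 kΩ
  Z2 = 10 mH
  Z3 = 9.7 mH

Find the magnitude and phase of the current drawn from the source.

Step 1 — Angular frequency: ω = 2π·f = 2π·5000 = 3.142e+04 rad/s.
Step 2 — Component impedances:
  Z1: Z = R = 1000 Ω
  Z2: Z = jωL = j·3.142e+04·0.01 = 0 + j314.2 Ω
  Z3: Z = jωL = j·3.142e+04·0.0097 = 0 + j304.7 Ω
Step 3 — With the output port shorted to ground, the output series arm Z2 runs from the junction to ground; the shunt arm Z3 also runs from the junction to ground. They appear in parallel: Z3 || Z2 = 0 + j154.7 Ω.
Step 4 — Series with input arm Z1: Z_in = Z1 + (Z3 || Z2) = 1000 + j154.7 Ω = 1012∠8.8° Ω.
Step 5 — Source phasor: V = 43.1∠-92.1° V = -1.579 - j43.07 V.
Step 6 — Ohm's law: I = V / Z_total = (-1.579 - j43.07) / (1000 + j154.7) = -0.008049 - j0.04183 A.
Step 7 — Convert to polar: |I| = 0.04259 A, ∠I = -100.9°.

I = 0.04259∠-100.9° A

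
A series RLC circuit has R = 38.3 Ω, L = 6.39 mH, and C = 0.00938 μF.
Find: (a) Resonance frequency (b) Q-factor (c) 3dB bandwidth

Step 1 — Resonance: ω₀ = 1/√(LC) = 1/√(0.00639·9.38e-09) = 1.292e+05 rad/s.
Step 2 — f₀ = ω₀/(2π) = 2.056e+04 Hz.
Step 3 — Series Q: Q = ω₀L/R = 1.292e+05·0.00639/38.3 = 21.55.
Step 4 — Bandwidth: Δω = ω₀/Q = 5994 rad/s; BW = Δω/(2π) = 953.9 Hz.

(a) f₀ = 2.056e+04 Hz  (b) Q = 21.55  (c) BW = 953.9 Hz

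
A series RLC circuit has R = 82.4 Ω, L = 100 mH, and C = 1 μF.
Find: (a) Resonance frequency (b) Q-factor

Step 1 — Resonance condition Im(Z)=0 gives ω₀ = 1/√(LC).
Step 2 — ω₀ = 1/√(0.1·1e-06) = 3162 rad/s.
Step 3 — f₀ = ω₀/(2π) = 503.3 Hz.
Step 4 — Series Q: Q = ω₀L/R = 3162·0.1/82.4 = 3.838.

(a) f₀ = 503.3 Hz  (b) Q = 3.838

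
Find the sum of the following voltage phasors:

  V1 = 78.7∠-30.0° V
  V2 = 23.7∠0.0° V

Step 1 — Convert each phasor to rectangular form:
  V1 = 78.7·(cos(-30.0°) + j·sin(-30.0°)) = 68.16 - j39.35 V
  V2 = 23.7·(cos(0.0°) + j·sin(0.0°)) = 23.7 V
Step 2 — Sum components: V_total = 91.86 - j39.35 V.
Step 3 — Convert to polar: |V_total| = 99.93 V, ∠V_total = -23.2°.

V_total = 99.93∠-23.2° V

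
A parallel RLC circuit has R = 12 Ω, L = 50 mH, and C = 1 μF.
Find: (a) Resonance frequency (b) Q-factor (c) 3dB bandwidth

Step 1 — Resonance: ω₀ = 1/√(LC) = 1/√(0.05·1e-06) = 4472 rad/s.
Step 2 — f₀ = ω₀/(2π) = 711.8 Hz.
Step 3 — Parallel Q: Q = R/(ω₀L) = 12/(4472·0.05) = 0.05367.
Step 4 — Bandwidth: Δω = ω₀/Q = 8.333e+04 rad/s; BW = Δω/(2π) = 1.326e+04 Hz.

(a) f₀ = 711.8 Hz  (b) Q = 0.05367  (c) BW = 1.326e+04 Hz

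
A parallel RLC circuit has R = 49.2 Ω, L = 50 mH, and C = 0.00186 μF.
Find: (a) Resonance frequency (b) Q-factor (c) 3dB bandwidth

Step 1 — Resonance: ω₀ = 1/√(LC) = 1/√(0.05·1.86e-09) = 1.037e+05 rad/s.
Step 2 — f₀ = ω₀/(2π) = 1.65e+04 Hz.
Step 3 — Parallel Q: Q = R/(ω₀L) = 49.2/(1.037e+05·0.05) = 0.009489.
Step 4 — Bandwidth: Δω = ω₀/Q = 1.093e+07 rad/s; BW = Δω/(2π) = 1.739e+06 Hz.

(a) f₀ = 1.65e+04 Hz  (b) Q = 0.009489  (c) BW = 1.739e+06 Hz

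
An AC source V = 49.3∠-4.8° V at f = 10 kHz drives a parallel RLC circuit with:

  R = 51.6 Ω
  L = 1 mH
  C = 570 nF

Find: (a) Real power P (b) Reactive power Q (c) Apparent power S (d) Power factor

Step 1 — Angular frequency: ω = 2π·f = 2π·1e+04 = 6.283e+04 rad/s.
Step 2 — Component impedances:
  R: Z = R = 51.6 Ω
  L: Z = jωL = j·6.283e+04·0.001 = 0 + j62.83 Ω
  C: Z = 1/(jωC) = -j/(ω·C) = 0 - j27.92 Ω
Step 3 — Parallel combination: 1/Z_total = 1/R + 1/L + 1/C; Z_total = 25.12 - j25.79 Ω = 36∠-45.8° Ω.
Step 4 — Source phasor: V = 49.3∠-4.8° V = 49.13 - j4.125 V.
Step 5 — Current: I = V / Z = 1.034 + j0.8976 A = 1.369∠41.0° A.
Step 6 — Complex power: S = V·I* = 47.1 - j48.36 VA.
Step 7 — Real power: P = Re(S) = 47.1 W.
Step 8 — Reactive power: Q = Im(S) = -48.36 VAR.
Step 9 — Apparent power: |S| = 67.51 VA.
Step 10 — Power factor: PF = P/|S| = 0.6977 (leading).

(a) P = 47.1 W  (b) Q = -48.36 VAR  (c) S = 67.51 VA  (d) PF = 0.6977 (leading)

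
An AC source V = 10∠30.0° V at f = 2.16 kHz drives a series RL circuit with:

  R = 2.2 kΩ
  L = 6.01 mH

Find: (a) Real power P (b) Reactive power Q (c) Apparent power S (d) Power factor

Step 1 — Angular frequency: ω = 2π·f = 2π·2160 = 1.357e+04 rad/s.
Step 2 — Component impedances:
  R: Z = R = 2200 Ω
  L: Z = jωL = j·1.357e+04·0.00601 = 0 + j81.57 Ω
Step 3 — Series combination: Z_total = R + L = 2200 + j81.57 Ω = 2202∠2.1° Ω.
Step 4 — Source phasor: V = 10∠30.0° V = 8.66 + j5 V.
Step 5 — Current: I = V / Z = 0.004015 + j0.002124 A = 0.004542∠27.9° A.
Step 6 — Complex power: S = V·I* = 0.04539 + j0.001683 VA.
Step 7 — Real power: P = Re(S) = 0.04539 W.
Step 8 — Reactive power: Q = Im(S) = 0.001683 VAR.
Step 9 — Apparent power: |S| = 0.04542 VA.
Step 10 — Power factor: PF = P/|S| = 0.9993 (lagging).

(a) P = 0.04539 W  (b) Q = 0.001683 VAR  (c) S = 0.04542 VA  (d) PF = 0.9993 (lagging)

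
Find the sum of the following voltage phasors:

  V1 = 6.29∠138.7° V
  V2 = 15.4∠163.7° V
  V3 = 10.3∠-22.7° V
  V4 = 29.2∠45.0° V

Step 1 — Convert each phasor to rectangular form:
  V1 = 6.29·(cos(138.7°) + j·sin(138.7°)) = -4.725 + j4.151 V
  V2 = 15.4·(cos(163.7°) + j·sin(163.7°)) = -14.78 + j4.322 V
  V3 = 10.3·(cos(-22.7°) + j·sin(-22.7°)) = 9.502 - j3.975 V
  V4 = 29.2·(cos(45.0°) + j·sin(45.0°)) = 20.65 + j20.65 V
Step 2 — Sum components: V_total = 10.64 + j25.15 V.
Step 3 — Convert to polar: |V_total| = 27.31 V, ∠V_total = 67.1°.

V_total = 27.31∠67.1° V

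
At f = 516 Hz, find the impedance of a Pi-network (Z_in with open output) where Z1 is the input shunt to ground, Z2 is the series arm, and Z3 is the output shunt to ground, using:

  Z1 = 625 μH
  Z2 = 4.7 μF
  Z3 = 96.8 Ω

Step 1 — Angular frequency: ω = 2π·f = 2π·516 = 3242 rad/s.
Step 2 — Component impedances:
  Z1: Z = jωL = j·3242·0.000625 = 0 + j2.026 Ω
  Z2: Z = 1/(jωC) = -j/(ω·C) = 0 - j65.63 Ω
  Z3: Z = R = 96.8 Ω
Step 3 — With open output, the series arm Z2 and the output shunt Z3 appear in series to ground: Z2 + Z3 = 96.8 - j65.63 Ω.
Step 4 — Parallel with input shunt Z1: Z_in = Z1 || (Z2 + Z3) = 0.02963 + j2.046 Ω = 2.046∠89.2° Ω.

Z = 0.02963 + j2.046 Ω = 2.046∠89.2° Ω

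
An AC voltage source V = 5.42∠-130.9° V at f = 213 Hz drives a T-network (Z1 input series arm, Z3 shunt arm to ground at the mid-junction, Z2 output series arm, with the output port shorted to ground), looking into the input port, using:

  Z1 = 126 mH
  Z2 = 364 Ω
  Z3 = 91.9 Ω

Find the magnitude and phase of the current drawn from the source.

Step 1 — Angular frequency: ω = 2π·f = 2π·213 = 1338 rad/s.
Step 2 — Component impedances:
  Z1: Z = jωL = j·1338·0.126 = 0 + j168.6 Ω
  Z2: Z = R = 364 Ω
  Z3: Z = R = 91.9 Ω
Step 3 — With the output port shorted to ground, the output series arm Z2 runs from the junction to ground; the shunt arm Z3 also runs from the junction to ground. They appear in parallel: Z3 || Z2 = 73.37 Ω.
Step 4 — Series with input arm Z1: Z_in = Z1 + (Z3 || Z2) = 73.37 + j168.6 Ω = 183.9∠66.5° Ω.
Step 5 — Source phasor: V = 5.42∠-130.9° V = -3.549 - j4.097 V.
Step 6 — Ohm's law: I = V / Z_total = (-3.549 - j4.097) / (73.37 + j168.6) = -0.02813 + j0.008806 A.
Step 7 — Convert to polar: |I| = 0.02947 A, ∠I = 162.6°.

I = 0.02947∠162.6° A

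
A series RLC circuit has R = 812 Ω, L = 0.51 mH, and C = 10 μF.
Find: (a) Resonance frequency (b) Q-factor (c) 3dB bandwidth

Step 1 — Resonance condition Im(Z)=0 gives ω₀ = 1/√(LC).
Step 2 — ω₀ = 1/√(0.00051·1e-05) = 1.4e+04 rad/s.
Step 3 — f₀ = ω₀/(2π) = 2229 Hz.
Step 4 — Series Q: Q = ω₀L/R = 1.4e+04·0.00051/812 = 0.008795.
Step 5 — 3dB bandwidth: Δω = ω₀/Q = 1.592e+06 rad/s; BW = Δω/(2π) = 2.534e+05 Hz.

(a) f₀ = 2229 Hz  (b) Q = 0.008795  (c) BW = 2.534e+05 Hz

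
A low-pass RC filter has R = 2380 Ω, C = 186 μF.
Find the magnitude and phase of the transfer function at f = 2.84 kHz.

Step 1 — Angular frequency: ω = 2π·2840 = 1.784e+04 rad/s.
Step 2 — Transfer function: H(jω) = 1/(1 + jωRC).
Step 3 — Denominator: 1 + jωRC = 1 + j·1.784e+04·2380·0.000186 = 1 + j7899.
Step 4 — H = 1.603e-08 - j0.0001266.
Step 5 — Magnitude: |H| = 0.0001266 (-78.0 dB); phase: φ = -90.0°.

|H| = 0.0001266 (-78.0 dB), φ = -90.0°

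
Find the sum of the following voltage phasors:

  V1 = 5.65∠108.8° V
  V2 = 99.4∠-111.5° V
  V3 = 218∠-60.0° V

Step 1 — Convert each phasor to rectangular form:
  V1 = 5.65·(cos(108.8°) + j·sin(108.8°)) = -1.821 + j5.349 V
  V2 = 99.4·(cos(-111.5°) + j·sin(-111.5°)) = -36.43 - j92.48 V
  V3 = 218·(cos(-60.0°) + j·sin(-60.0°)) = 109 - j188.8 V
Step 2 — Sum components: V_total = 70.75 - j275.9 V.
Step 3 — Convert to polar: |V_total| = 284.9 V, ∠V_total = -75.6°.

V_total = 284.9∠-75.6° V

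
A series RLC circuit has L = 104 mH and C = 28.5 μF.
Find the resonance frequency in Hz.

Step 1 — Resonance condition Im(Z)=0 gives ω₀ = 1/√(LC).
Step 2 — ω₀ = 1/√(0.104·2.85e-05) = 580.8 rad/s.
Step 3 — f₀ = ω₀/(2π) = 92.44 Hz.

f₀ = 92.44 Hz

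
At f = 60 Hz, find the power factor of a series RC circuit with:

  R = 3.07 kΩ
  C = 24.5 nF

Step 1 — Angular frequency: ω = 2π·f = 2π·60 = 377 rad/s.
Step 2 — Component impedances:
  R: Z = R = 3070 Ω
  C: Z = 1/(jωC) = -j/(ω·C) = 0 - j1.083e+05 Ω
Step 3 — Series combination: Z_total = R + C = 3070 - j1.083e+05 Ω = 1.083e+05∠-88.4° Ω.
Step 4 — Power factor: PF = cos(φ) = Re(Z)/|Z| = 3070/1.0831e+05 = 0.02834.
Step 5 — Type: Im(Z) = -1.083e+05 ⇒ leading (phase φ = -88.4°).

PF = 0.02834 (leading, φ = -88.4°)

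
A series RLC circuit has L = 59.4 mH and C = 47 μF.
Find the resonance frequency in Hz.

Step 1 — Resonance condition Im(Z)=0 gives ω₀ = 1/√(LC).
Step 2 — ω₀ = 1/√(0.0594·4.7e-05) = 598.5 rad/s.
Step 3 — f₀ = ω₀/(2π) = 95.25 Hz.

f₀ = 95.25 Hz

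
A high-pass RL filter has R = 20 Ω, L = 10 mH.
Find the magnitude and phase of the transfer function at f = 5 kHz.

Step 1 — Angular frequency: ω = 2π·5000 = 3.142e+04 rad/s.
Step 2 — Transfer function: H(jω) = jωL/(R + jωL).
Step 3 — Numerator jωL = j·314.2; denominator R + jωL = 20 + j314.2.
Step 4 — H = 0.996 + j0.06341.
Step 5 — Magnitude: |H| = 0.998 (-0.0 dB); phase: φ = 3.6°.

|H| = 0.998 (-0.0 dB), φ = 3.6°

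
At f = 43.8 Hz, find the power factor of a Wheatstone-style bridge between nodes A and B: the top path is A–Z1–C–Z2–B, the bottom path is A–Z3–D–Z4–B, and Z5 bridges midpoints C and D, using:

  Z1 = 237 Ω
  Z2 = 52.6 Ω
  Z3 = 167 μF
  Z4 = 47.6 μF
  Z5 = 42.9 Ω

Step 1 — Angular frequency: ω = 2π·f = 2π·43.8 = 275.2 rad/s.
Step 2 — Component impedances:
  Z1: Z = R = 237 Ω
  Z2: Z = R = 52.6 Ω
  Z3: Z = 1/(jωC) = -j/(ω·C) = 0 - j21.76 Ω
  Z4: Z = 1/(jωC) = -j/(ω·C) = 0 - j76.34 Ω
  Z5: Z = R = 42.9 Ω
Step 3 — Bridge requires nodal analysis (the Z5 bridge couples midpoints C and D, so the two paths cannot be reduced to a simple series/parallel combination). Setting node B to ground and injecting 1 A at node A, the 3-node admittance system at A, C, D solves to V_A = Z_AB = 42.29 - j62.42 Ω = 75.4∠-55.9° Ω.
Step 4 — Power factor: PF = cos(φ) = Re(Z)/|Z| = 42.29/75.4 = 0.5609.
Step 5 — Type: Im(Z) = -62.42 ⇒ leading (phase φ = -55.9°).

PF = 0.5609 (leading, φ = -55.9°)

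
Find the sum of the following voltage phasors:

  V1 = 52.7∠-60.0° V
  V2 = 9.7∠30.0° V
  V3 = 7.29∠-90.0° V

Step 1 — Convert each phasor to rectangular form:
  V1 = 52.7·(cos(-60.0°) + j·sin(-60.0°)) = 26.35 - j45.64 V
  V2 = 9.7·(cos(30.0°) + j·sin(30.0°)) = 8.4 + j4.85 V
  V3 = 7.29·(cos(-90.0°) + j·sin(-90.0°)) = 0 - j7.29 V
Step 2 — Sum components: V_total = 34.75 - j48.08 V.
Step 3 — Convert to polar: |V_total| = 59.32 V, ∠V_total = -54.1°.

V_total = 59.32∠-54.1° V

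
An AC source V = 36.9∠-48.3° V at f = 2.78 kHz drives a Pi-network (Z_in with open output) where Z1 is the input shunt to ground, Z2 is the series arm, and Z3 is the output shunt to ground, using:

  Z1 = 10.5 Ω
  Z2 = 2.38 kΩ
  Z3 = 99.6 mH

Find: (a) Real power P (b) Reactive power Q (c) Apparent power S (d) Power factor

Step 1 — Angular frequency: ω = 2π·f = 2π·2780 = 1.747e+04 rad/s.
Step 2 — Component impedances:
  Z1: Z = R = 10.5 Ω
  Z2: Z = R = 2380 Ω
  Z3: Z = jωL = j·1.747e+04·0.0996 = 0 + j1740 Ω
Step 3 — With open output, the series arm Z2 and the output shunt Z3 appear in series to ground: Z2 + Z3 = 2380 + j1740 Ω.
Step 4 — Parallel with input shunt Z1: Z_in = Z1 || (Z2 + Z3) = 10.47 + j0.02194 Ω = 10.47∠0.1° Ω.
Step 5 — Source phasor: V = 36.9∠-48.3° V = 24.55 - j27.55 V.
Step 6 — Current: I = V / Z = 2.339 - j2.636 A = 3.524∠-48.4° A.
Step 7 — Complex power: S = V·I* = 130.1 + j0.2726 VA.
Step 8 — Real power: P = Re(S) = 130.1 W.
Step 9 — Reactive power: Q = Im(S) = 0.2726 VAR.
Step 10 — Apparent power: |S| = 130.1 VA.
Step 11 — Power factor: PF = P/|S| = 1 (lagging).

(a) P = 130.1 W  (b) Q = 0.2726 VAR  (c) S = 130.1 VA  (d) PF = 1 (lagging)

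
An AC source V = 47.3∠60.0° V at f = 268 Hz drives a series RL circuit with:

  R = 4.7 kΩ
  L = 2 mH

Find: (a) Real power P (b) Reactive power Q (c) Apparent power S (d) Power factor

Step 1 — Angular frequency: ω = 2π·f = 2π·268 = 1684 rad/s.
Step 2 — Component impedances:
  R: Z = R = 4700 Ω
  L: Z = jωL = j·1684·0.002 = 0 + j3.368 Ω
Step 3 — Series combination: Z_total = R + L = 4700 + j3.368 Ω = 4700∠0.0° Ω.
Step 4 — Source phasor: V = 47.3∠60.0° V = 23.65 + j40.96 V.
Step 5 — Current: I = V / Z = 0.005038 + j0.008712 A = 0.01006∠60.0° A.
Step 6 — Complex power: S = V·I* = 0.476 + j0.0003411 VA.
Step 7 — Real power: P = Re(S) = 0.476 W.
Step 8 — Reactive power: Q = Im(S) = 0.0003411 VAR.
Step 9 — Apparent power: |S| = 0.476 VA.
Step 10 — Power factor: PF = P/|S| = 1 (lagging).

(a) P = 0.476 W  (b) Q = 0.0003411 VAR  (c) S = 0.476 VA  (d) PF = 1 (lagging)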